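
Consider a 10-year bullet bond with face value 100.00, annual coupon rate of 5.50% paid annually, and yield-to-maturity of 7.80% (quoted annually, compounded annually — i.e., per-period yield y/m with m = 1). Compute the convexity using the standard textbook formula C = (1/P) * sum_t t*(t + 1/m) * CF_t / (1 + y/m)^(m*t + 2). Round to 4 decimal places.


Answer: Convexity = 66.8652

Derivation:
Coupon per period c = face * coupon_rate / m = 5.500000
Periods per year m = 1; per-period yield y/m = 0.078000
Number of cashflows N = 10
Cashflows (t years, CF_t, discount factor 1/(1+y/m)^(m*t), PV):
  t = 1.0000: CF_t = 5.500000, DF = 0.927644, PV = 5.102041
  t = 2.0000: CF_t = 5.500000, DF = 0.860523, PV = 4.732876
  t = 3.0000: CF_t = 5.500000, DF = 0.798259, PV = 4.390423
  t = 4.0000: CF_t = 5.500000, DF = 0.740500, PV = 4.072749
  t = 5.0000: CF_t = 5.500000, DF = 0.686920, PV = 3.778060
  t = 6.0000: CF_t = 5.500000, DF = 0.637217, PV = 3.504694
  t = 7.0000: CF_t = 5.500000, DF = 0.591111, PV = 3.251108
  t = 8.0000: CF_t = 5.500000, DF = 0.548340, PV = 3.015870
  t = 9.0000: CF_t = 5.500000, DF = 0.508664, PV = 2.797653
  t = 10.0000: CF_t = 105.500000, DF = 0.471859, PV = 49.781142
Price P = sum_t PV_t = 84.426616
Convexity numerator sum_t t*(t + 1/m) * CF_t / (1+y/m)^(m*t + 2):
  t = 1.0000: term = 8.780847
  t = 2.0000: term = 24.436494
  t = 3.0000: term = 45.336724
  t = 4.0000: term = 70.093883
  t = 5.0000: term = 97.533233
  t = 6.0000: term = 126.666536
  t = 7.0000: term = 156.668566
  t = 8.0000: term = 186.856228
  t = 9.0000: term = 216.670023
  t = 10.0000: term = 4712.159850
Convexity = (1/P) * sum = 5645.202383 / 84.426616 = 66.865198


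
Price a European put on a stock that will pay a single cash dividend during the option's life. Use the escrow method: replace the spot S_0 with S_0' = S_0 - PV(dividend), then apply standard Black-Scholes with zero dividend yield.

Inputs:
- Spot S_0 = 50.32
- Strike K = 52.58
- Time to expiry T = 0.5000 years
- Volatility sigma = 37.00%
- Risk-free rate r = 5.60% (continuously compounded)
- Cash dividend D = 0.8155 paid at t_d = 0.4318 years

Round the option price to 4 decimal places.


Answer: Price = 6.0786

Derivation:
PV(D) = D * exp(-r * t_d) = 0.8155 * 0.97610921 = 0.79601706
S_0' = S_0 - PV(D) = 50.3200 - 0.79601706 = 49.52398294
d1 = (ln(S_0'/K) + (r + sigma^2/2)*T) / (sigma*sqrt(T)) = 0.00896778
d2 = d1 - sigma*sqrt(T) = -0.25266173
exp(-rT) = 0.97238837
N(-d1) = 0.49642242; N(-d2) = 0.59973519
P = K * exp(-rT) * N(-d2) - S_0' * N(-d1) = 52.5800 * 0.97238837 * 0.59973519 - 49.52398294 * 0.49642242 = 6.0786


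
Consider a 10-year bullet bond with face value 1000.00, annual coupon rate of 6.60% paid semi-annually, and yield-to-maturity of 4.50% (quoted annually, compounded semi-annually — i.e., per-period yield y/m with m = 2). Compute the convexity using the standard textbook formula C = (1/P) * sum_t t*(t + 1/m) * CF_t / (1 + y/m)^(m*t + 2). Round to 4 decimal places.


Coupon per period c = face * coupon_rate / m = 33.000000
Periods per year m = 2; per-period yield y/m = 0.022500
Number of cashflows N = 20
Cashflows (t years, CF_t, discount factor 1/(1+y/m)^(m*t), PV):
  t = 0.5000: CF_t = 33.000000, DF = 0.977995, PV = 32.273839
  t = 1.0000: CF_t = 33.000000, DF = 0.956474, PV = 31.563656
  t = 1.5000: CF_t = 33.000000, DF = 0.935427, PV = 30.869102
  t = 2.0000: CF_t = 33.000000, DF = 0.914843, PV = 30.189830
  t = 2.5000: CF_t = 33.000000, DF = 0.894712, PV = 29.525506
  t = 3.0000: CF_t = 33.000000, DF = 0.875024, PV = 28.875801
  t = 3.5000: CF_t = 33.000000, DF = 0.855769, PV = 28.240392
  t = 4.0000: CF_t = 33.000000, DF = 0.836938, PV = 27.618965
  t = 4.5000: CF_t = 33.000000, DF = 0.818522, PV = 27.011213
  t = 5.0000: CF_t = 33.000000, DF = 0.800510, PV = 26.416834
  t = 5.5000: CF_t = 33.000000, DF = 0.782895, PV = 25.835535
  t = 6.0000: CF_t = 33.000000, DF = 0.765667, PV = 25.267027
  t = 6.5000: CF_t = 33.000000, DF = 0.748819, PV = 24.711029
  t = 7.0000: CF_t = 33.000000, DF = 0.732341, PV = 24.167265
  t = 7.5000: CF_t = 33.000000, DF = 0.716226, PV = 23.635467
  t = 8.0000: CF_t = 33.000000, DF = 0.700466, PV = 23.115371
  t = 8.5000: CF_t = 33.000000, DF = 0.685052, PV = 22.606720
  t = 9.0000: CF_t = 33.000000, DF = 0.669978, PV = 22.109262
  t = 9.5000: CF_t = 33.000000, DF = 0.655235, PV = 21.622750
  t = 10.0000: CF_t = 1033.000000, DF = 0.640816, PV = 661.963415
Price P = sum_t PV_t = 1167.618980
Convexity numerator sum_t t*(t + 1/m) * CF_t / (1+y/m)^(m*t + 2):
  t = 0.5000: term = 15.434551
  t = 1.0000: term = 45.284746
  t = 1.5000: term = 88.576519
  t = 2.0000: term = 144.379005
  t = 2.5000: term = 211.802941
  t = 3.0000: term = 289.999137
  t = 3.5000: term = 378.156984
  t = 4.0000: term = 475.503018
  t = 4.5000: term = 581.299534
  t = 5.0000: term = 694.843235
  t = 5.5000: term = 815.463943
  t = 6.0000: term = 942.523340
  t = 6.5000: term = 1075.413753
  t = 7.0000: term = 1213.556991
  t = 7.5000: term = 1356.403203
  t = 8.0000: term = 1503.429793
  t = 8.5000: term = 1654.140359
  t = 9.0000: term = 1808.063675
  t = 9.5000: term = 1964.752703
  t = 10.0000: term = 66480.863792
Convexity = (1/P) * sum = 81739.891223 / 1167.618980 = 70.005621

Answer: Convexity = 70.0056


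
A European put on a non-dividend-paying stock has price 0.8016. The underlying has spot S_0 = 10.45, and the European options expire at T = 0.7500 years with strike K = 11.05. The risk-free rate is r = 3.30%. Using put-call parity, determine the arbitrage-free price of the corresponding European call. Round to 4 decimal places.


Put-call parity: C - P = S_0 * exp(-qT) - K * exp(-rT).
S_0 * exp(-qT) = 10.4500 * 1.00000000 = 10.45000000
K * exp(-rT) = 11.0500 * 0.97555377 = 10.77986916
C = P + S*exp(-qT) - K*exp(-rT)
C = 0.8016 + 10.45000000 - 10.77986916 = 0.4717

Answer: Call price = 0.4717


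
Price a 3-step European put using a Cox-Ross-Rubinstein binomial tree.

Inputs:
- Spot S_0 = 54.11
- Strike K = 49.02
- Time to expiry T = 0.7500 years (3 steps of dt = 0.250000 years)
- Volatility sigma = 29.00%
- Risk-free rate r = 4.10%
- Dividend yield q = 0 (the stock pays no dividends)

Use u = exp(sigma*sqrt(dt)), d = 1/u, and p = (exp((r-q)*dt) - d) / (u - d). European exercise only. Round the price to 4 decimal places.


dt = T/N = 0.250000
u = exp(sigma*sqrt(dt)) = 1.156040; d = 1/u = 0.865022
p = (exp((r-q)*dt) - d) / (u - d) = 0.499216
Discount per step: exp(-r*dt) = 0.989802
Stock lattice S(k, i) with i counting down-moves:
  k=0: S(0,0) = 54.1100
  k=1: S(1,0) = 62.5533; S(1,1) = 46.8064
  k=2: S(2,0) = 72.3141; S(2,1) = 54.1100; S(2,2) = 40.4885
  k=3: S(3,0) = 83.5980; S(3,1) = 62.5533; S(3,2) = 46.8064; S(3,3) = 35.0235
Terminal payoffs V(N, i) = max(K - S_T, 0):
  V(3,0) = 0.000000; V(3,1) = 0.000000; V(3,2) = 2.213644; V(3,3) = 13.996509
Backward induction: V(k, i) = exp(-r*dt) * [p * V(k+1, i) + (1-p) * V(k+1, i+1)].
  V(2,0) = exp(-r*dt) * [p*0.000000 + (1-p)*0.000000] = 0.000000
  V(2,1) = exp(-r*dt) * [p*0.000000 + (1-p)*2.213644] = 1.097253
  V(2,2) = exp(-r*dt) * [p*2.213644 + (1-p)*13.996509] = 8.031570
  V(1,0) = exp(-r*dt) * [p*0.000000 + (1-p)*1.097253] = 0.543884
  V(1,1) = exp(-r*dt) * [p*1.097253 + (1-p)*8.031570] = 4.523248
  V(0,0) = exp(-r*dt) * [p*0.543884 + (1-p)*4.523248] = 2.510818

Answer: Price = V(0,0) = 2.5108


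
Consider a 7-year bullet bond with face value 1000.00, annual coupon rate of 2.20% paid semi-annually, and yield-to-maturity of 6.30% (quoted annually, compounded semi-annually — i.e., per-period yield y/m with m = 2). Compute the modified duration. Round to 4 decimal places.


Answer: Modified duration = 6.2446

Derivation:
Coupon per period c = face * coupon_rate / m = 11.000000
Periods per year m = 2; per-period yield y/m = 0.031500
Number of cashflows N = 14
Cashflows (t years, CF_t, discount factor 1/(1+y/m)^(m*t), PV):
  t = 0.5000: CF_t = 11.000000, DF = 0.969462, PV = 10.664081
  t = 1.0000: CF_t = 11.000000, DF = 0.939856, PV = 10.338421
  t = 1.5000: CF_t = 11.000000, DF = 0.911155, PV = 10.022706
  t = 2.0000: CF_t = 11.000000, DF = 0.883330, PV = 9.716632
  t = 2.5000: CF_t = 11.000000, DF = 0.856355, PV = 9.419905
  t = 3.0000: CF_t = 11.000000, DF = 0.830204, PV = 9.132239
  t = 3.5000: CF_t = 11.000000, DF = 0.804851, PV = 8.853359
  t = 4.0000: CF_t = 11.000000, DF = 0.780272, PV = 8.582994
  t = 4.5000: CF_t = 11.000000, DF = 0.756444, PV = 8.320886
  t = 5.0000: CF_t = 11.000000, DF = 0.733344, PV = 8.066783
  t = 5.5000: CF_t = 11.000000, DF = 0.710949, PV = 7.820439
  t = 6.0000: CF_t = 11.000000, DF = 0.689238, PV = 7.581618
  t = 6.5000: CF_t = 11.000000, DF = 0.668190, PV = 7.350090
  t = 7.0000: CF_t = 1011.000000, DF = 0.647785, PV = 654.910424
Price P = sum_t PV_t = 770.780579
First compute Macaulay numerator sum_t t * PV_t:
  t * PV_t at t = 0.5000: 5.332041
  t * PV_t at t = 1.0000: 10.338421
  t * PV_t at t = 1.5000: 15.034059
  t * PV_t at t = 2.0000: 19.433264
  t * PV_t at t = 2.5000: 23.549763
  t * PV_t at t = 3.0000: 27.396718
  t * PV_t at t = 3.5000: 30.986755
  t * PV_t at t = 4.0000: 34.331977
  t * PV_t at t = 4.5000: 37.443989
  t * PV_t at t = 5.0000: 40.333914
  t * PV_t at t = 5.5000: 43.012414
  t * PV_t at t = 6.0000: 45.489708
  t * PV_t at t = 6.5000: 47.775586
  t * PV_t at t = 7.0000: 4584.372971
Macaulay duration D = 4964.831580 / 770.780579 = 6.441303
Modified duration = D / (1 + y/m) = 6.441303 / (1 + 0.031500) = 6.244599


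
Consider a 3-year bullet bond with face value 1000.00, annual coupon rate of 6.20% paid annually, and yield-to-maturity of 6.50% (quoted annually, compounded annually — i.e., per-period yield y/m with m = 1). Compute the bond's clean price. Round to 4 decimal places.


Coupon per period c = face * coupon_rate / m = 62.000000
Periods per year m = 1; per-period yield y/m = 0.065000
Number of cashflows N = 3
Cashflows (t years, CF_t, discount factor 1/(1+y/m)^(m*t), PV):
  t = 1.0000: CF_t = 62.000000, DF = 0.938967, PV = 58.215962
  t = 2.0000: CF_t = 62.000000, DF = 0.881659, PV = 54.662876
  t = 3.0000: CF_t = 1062.000000, DF = 0.827849, PV = 879.175735
Price P = sum_t PV_t = 992.054573

Answer: Price = 992.0546


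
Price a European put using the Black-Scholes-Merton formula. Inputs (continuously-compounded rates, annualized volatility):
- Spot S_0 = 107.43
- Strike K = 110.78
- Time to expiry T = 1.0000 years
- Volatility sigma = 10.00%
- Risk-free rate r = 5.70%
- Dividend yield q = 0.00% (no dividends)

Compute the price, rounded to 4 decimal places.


Answer: Price = 2.9797

Derivation:
d1 = (ln(S/K) + (r - q + 0.5*sigma^2) * T) / (sigma * sqrt(T)) = 0.31293220
d2 = d1 - sigma * sqrt(T) = 0.21293220
exp(-rT) = 0.94459407; exp(-qT) = 1.00000000
P = K * exp(-rT) * N(-d2) - S_0 * exp(-qT) * N(-d1)
N(-d1) = 0.37716609; N(-d2) = 0.41568992
P = 110.7800 * 0.94459407 * 0.41568992 - 107.4300 * 1.00000000 * 0.37716609 = 2.9797


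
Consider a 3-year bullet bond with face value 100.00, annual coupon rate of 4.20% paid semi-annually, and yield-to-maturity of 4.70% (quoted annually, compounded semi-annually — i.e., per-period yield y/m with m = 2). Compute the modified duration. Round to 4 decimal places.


Answer: Modified duration = 2.7832

Derivation:
Coupon per period c = face * coupon_rate / m = 2.100000
Periods per year m = 2; per-period yield y/m = 0.023500
Number of cashflows N = 6
Cashflows (t years, CF_t, discount factor 1/(1+y/m)^(m*t), PV):
  t = 0.5000: CF_t = 2.100000, DF = 0.977040, PV = 2.051783
  t = 1.0000: CF_t = 2.100000, DF = 0.954606, PV = 2.004673
  t = 1.5000: CF_t = 2.100000, DF = 0.932688, PV = 1.958645
  t = 2.0000: CF_t = 2.100000, DF = 0.911273, PV = 1.913674
  t = 2.5000: CF_t = 2.100000, DF = 0.890350, PV = 1.869735
  t = 3.0000: CF_t = 102.100000, DF = 0.869907, PV = 88.817524
Price P = sum_t PV_t = 98.616034
First compute Macaulay numerator sum_t t * PV_t:
  t * PV_t at t = 0.5000: 1.025892
  t * PV_t at t = 1.0000: 2.004673
  t * PV_t at t = 1.5000: 2.937968
  t * PV_t at t = 2.0000: 3.827348
  t * PV_t at t = 2.5000: 4.674338
  t * PV_t at t = 3.0000: 266.452571
Macaulay duration D = 280.922788 / 98.616034 = 2.848652
Modified duration = D / (1 + y/m) = 2.848652 / (1 + 0.023500) = 2.783246


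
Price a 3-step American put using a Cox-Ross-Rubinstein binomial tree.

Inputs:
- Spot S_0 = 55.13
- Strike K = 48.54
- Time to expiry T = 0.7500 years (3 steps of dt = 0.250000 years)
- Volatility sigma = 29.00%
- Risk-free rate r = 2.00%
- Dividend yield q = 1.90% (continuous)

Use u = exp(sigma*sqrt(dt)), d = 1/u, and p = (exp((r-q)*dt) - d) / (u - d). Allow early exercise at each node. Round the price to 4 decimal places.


dt = T/N = 0.250000
u = exp(sigma*sqrt(dt)) = 1.156040; d = 1/u = 0.865022
p = (exp((r-q)*dt) - d) / (u - d) = 0.464673
Discount per step: exp(-r*dt) = 0.995012
Stock lattice S(k, i) with i counting down-moves:
  k=0: S(0,0) = 55.1300
  k=1: S(1,0) = 63.7325; S(1,1) = 47.6887
  k=2: S(2,0) = 73.6772; S(2,1) = 55.1300; S(2,2) = 41.2518
  k=3: S(3,0) = 85.1738; S(3,1) = 63.7325; S(3,2) = 47.6887; S(3,3) = 35.6837
Terminal payoffs V(N, i) = max(K - S_T, 0):
  V(3,0) = 0.000000; V(3,1) = 0.000000; V(3,2) = 0.851321; V(3,3) = 12.856299
Backward induction: V(k, i) = exp(-r*dt) * [p * V(k+1, i) + (1-p) * V(k+1, i+1)]; then take max(V_cont, immediate exercise) for American.
  V(2,0) = exp(-r*dt) * [p*0.000000 + (1-p)*0.000000] = 0.000000; exercise = 0.000000; V(2,0) = max -> 0.000000
  V(2,1) = exp(-r*dt) * [p*0.000000 + (1-p)*0.851321] = 0.453463; exercise = 0.000000; V(2,1) = max -> 0.453463
  V(2,2) = exp(-r*dt) * [p*0.851321 + (1-p)*12.856299] = 7.241617; exercise = 7.288230; V(2,2) = max -> 7.288230
  V(1,0) = exp(-r*dt) * [p*0.000000 + (1-p)*0.453463] = 0.241540; exercise = 0.000000; V(1,0) = max -> 0.241540
  V(1,1) = exp(-r*dt) * [p*0.453463 + (1-p)*7.288230] = 4.091791; exercise = 0.851321; V(1,1) = max -> 4.091791
  V(0,0) = exp(-r*dt) * [p*0.241540 + (1-p)*4.091791] = 2.291200; exercise = 0.000000; V(0,0) = max -> 2.291200

Answer: Price = V(0,0) = 2.2912


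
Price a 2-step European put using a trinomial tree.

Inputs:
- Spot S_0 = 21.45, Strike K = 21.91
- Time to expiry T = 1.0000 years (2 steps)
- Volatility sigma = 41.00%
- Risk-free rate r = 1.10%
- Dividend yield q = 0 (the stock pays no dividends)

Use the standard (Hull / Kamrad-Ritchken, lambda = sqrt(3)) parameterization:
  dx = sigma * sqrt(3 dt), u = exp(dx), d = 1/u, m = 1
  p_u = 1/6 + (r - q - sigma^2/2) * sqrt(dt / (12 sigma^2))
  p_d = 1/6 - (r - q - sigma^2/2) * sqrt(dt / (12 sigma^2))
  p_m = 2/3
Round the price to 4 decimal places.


Answer: Price = V(0,0) = 3.1897

Derivation:
dt = T/N = 0.500000; dx = sigma*sqrt(3*dt) = 0.502145
u = exp(dx) = 1.652262; d = 1/u = 0.605231
p_u = 0.130298, p_m = 0.666667, p_d = 0.203036
Discount per step: exp(-r*dt) = 0.994515
Stock lattice S(k, j) with j the centered position index:
  k=0: S(0,+0) = 21.4500
  k=1: S(1,-1) = 12.9822; S(1,+0) = 21.4500; S(1,+1) = 35.4410
  k=2: S(2,-2) = 7.8572; S(2,-1) = 12.9822; S(2,+0) = 21.4500; S(2,+1) = 35.4410; S(2,+2) = 58.5579
Terminal payoffs V(N, j) = max(K - S_T, 0):
  V(2,-2) = 14.052772; V(2,-1) = 8.927799; V(2,+0) = 0.460000; V(2,+1) = 0.000000; V(2,+2) = 0.000000
Backward induction: V(k, j) = exp(-r*dt) * [p_u * V(k+1, j+1) + p_m * V(k+1, j) + p_d * V(k+1, j-1)]
  V(1,-1) = exp(-r*dt) * [p_u*0.460000 + p_m*8.927799 + p_d*14.052772] = 8.816393
  V(1,+0) = exp(-r*dt) * [p_u*0.000000 + p_m*0.460000 + p_d*8.927799] = 2.107704
  V(1,+1) = exp(-r*dt) * [p_u*0.000000 + p_m*0.000000 + p_d*0.460000] = 0.092884
  V(0,+0) = exp(-r*dt) * [p_u*0.092884 + p_m*2.107704 + p_d*8.816393] = 3.189688


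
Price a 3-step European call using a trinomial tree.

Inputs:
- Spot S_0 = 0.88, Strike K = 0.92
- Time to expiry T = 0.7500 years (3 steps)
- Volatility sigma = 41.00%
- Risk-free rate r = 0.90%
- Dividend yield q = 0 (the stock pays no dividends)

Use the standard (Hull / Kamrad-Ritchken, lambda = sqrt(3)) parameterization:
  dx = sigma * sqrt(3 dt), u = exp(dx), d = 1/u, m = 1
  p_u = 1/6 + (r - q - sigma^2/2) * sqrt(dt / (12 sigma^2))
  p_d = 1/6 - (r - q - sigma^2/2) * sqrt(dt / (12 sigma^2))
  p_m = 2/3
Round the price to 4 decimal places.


dt = T/N = 0.250000; dx = sigma*sqrt(3*dt) = 0.355070
u = exp(dx) = 1.426281; d = 1/u = 0.701124
p_u = 0.140246, p_m = 0.666667, p_d = 0.193087
Discount per step: exp(-r*dt) = 0.997753
Stock lattice S(k, j) with j the centered position index:
  k=0: S(0,+0) = 0.8800
  k=1: S(1,-1) = 0.6170; S(1,+0) = 0.8800; S(1,+1) = 1.2551
  k=2: S(2,-2) = 0.4326; S(2,-1) = 0.6170; S(2,+0) = 0.8800; S(2,+1) = 1.2551; S(2,+2) = 1.7902
  k=3: S(3,-3) = 0.3033; S(3,-2) = 0.4326; S(3,-1) = 0.6170; S(3,+0) = 0.8800; S(3,+1) = 1.2551; S(3,+2) = 1.7902; S(3,+3) = 2.5533
Terminal payoffs V(N, j) = max(S_T - K, 0):
  V(3,-3) = 0.000000; V(3,-2) = 0.000000; V(3,-1) = 0.000000; V(3,+0) = 0.000000; V(3,+1) = 0.335127; V(3,+2) = 0.870164; V(3,+3) = 1.633278
Backward induction: V(k, j) = exp(-r*dt) * [p_u * V(k+1, j+1) + p_m * V(k+1, j) + p_d * V(k+1, j-1)]
  V(2,-2) = exp(-r*dt) * [p_u*0.000000 + p_m*0.000000 + p_d*0.000000] = 0.000000
  V(2,-1) = exp(-r*dt) * [p_u*0.000000 + p_m*0.000000 + p_d*0.000000] = 0.000000
  V(2,+0) = exp(-r*dt) * [p_u*0.335127 + p_m*0.000000 + p_d*0.000000] = 0.046895
  V(2,+1) = exp(-r*dt) * [p_u*0.870164 + p_m*0.335127 + p_d*0.000000] = 0.344679
  V(2,+2) = exp(-r*dt) * [p_u*1.633278 + p_m*0.870164 + p_d*0.335127] = 0.871915
  V(1,-1) = exp(-r*dt) * [p_u*0.046895 + p_m*0.000000 + p_d*0.000000] = 0.006562
  V(1,+0) = exp(-r*dt) * [p_u*0.344679 + p_m*0.046895 + p_d*0.000000] = 0.079424
  V(1,+1) = exp(-r*dt) * [p_u*0.871915 + p_m*0.344679 + p_d*0.046895] = 0.360311
  V(0,+0) = exp(-r*dt) * [p_u*0.360311 + p_m*0.079424 + p_d*0.006562] = 0.104513

Answer: Price = V(0,0) = 0.1045


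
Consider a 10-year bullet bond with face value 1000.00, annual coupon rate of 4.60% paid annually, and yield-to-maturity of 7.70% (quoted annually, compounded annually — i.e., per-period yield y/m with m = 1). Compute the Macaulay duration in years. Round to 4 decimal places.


Answer: Macaulay duration = 7.9754 years

Derivation:
Coupon per period c = face * coupon_rate / m = 46.000000
Periods per year m = 1; per-period yield y/m = 0.077000
Number of cashflows N = 10
Cashflows (t years, CF_t, discount factor 1/(1+y/m)^(m*t), PV):
  t = 1.0000: CF_t = 46.000000, DF = 0.928505, PV = 42.711235
  t = 2.0000: CF_t = 46.000000, DF = 0.862122, PV = 39.657600
  t = 3.0000: CF_t = 46.000000, DF = 0.800484, PV = 36.822284
  t = 4.0000: CF_t = 46.000000, DF = 0.743254, PV = 34.189679
  t = 5.0000: CF_t = 46.000000, DF = 0.690115, PV = 31.745291
  t = 6.0000: CF_t = 46.000000, DF = 0.640775, PV = 29.475665
  t = 7.0000: CF_t = 46.000000, DF = 0.594963, PV = 27.368305
  t = 8.0000: CF_t = 46.000000, DF = 0.552426, PV = 25.411611
  t = 9.0000: CF_t = 46.000000, DF = 0.512931, PV = 23.594811
  t = 10.0000: CF_t = 1046.000000, DF = 0.476259, PV = 498.166652
Price P = sum_t PV_t = 789.143133
Macaulay numerator sum_t t * PV_t:
  t * PV_t at t = 1.0000: 42.711235
  t * PV_t at t = 2.0000: 79.315199
  t * PV_t at t = 3.0000: 110.466852
  t * PV_t at t = 4.0000: 136.758714
  t * PV_t at t = 5.0000: 158.726456
  t * PV_t at t = 6.0000: 176.853990
  t * PV_t at t = 7.0000: 191.578138
  t * PV_t at t = 8.0000: 203.292891
  t * PV_t at t = 9.0000: 212.353299
  t * PV_t at t = 10.0000: 4981.666516
Macaulay duration D = (sum_t t * PV_t) / P = 6293.723291 / 789.143133 = 7.975389


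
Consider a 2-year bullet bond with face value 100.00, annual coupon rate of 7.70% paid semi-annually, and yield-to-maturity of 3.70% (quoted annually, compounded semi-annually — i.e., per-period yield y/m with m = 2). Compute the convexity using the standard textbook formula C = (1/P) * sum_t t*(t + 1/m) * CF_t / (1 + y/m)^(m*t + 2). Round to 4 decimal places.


Answer: Convexity = 4.4861

Derivation:
Coupon per period c = face * coupon_rate / m = 3.850000
Periods per year m = 2; per-period yield y/m = 0.018500
Number of cashflows N = 4
Cashflows (t years, CF_t, discount factor 1/(1+y/m)^(m*t), PV):
  t = 0.5000: CF_t = 3.850000, DF = 0.981836, PV = 3.780069
  t = 1.0000: CF_t = 3.850000, DF = 0.964002, PV = 3.711408
  t = 1.5000: CF_t = 3.850000, DF = 0.946492, PV = 3.643994
  t = 2.0000: CF_t = 103.850000, DF = 0.929300, PV = 96.507789
Price P = sum_t PV_t = 107.643260
Convexity numerator sum_t t*(t + 1/m) * CF_t / (1+y/m)^(m*t + 2):
  t = 0.5000: term = 1.821997
  t = 1.0000: term = 5.366707
  t = 1.5000: term = 10.538452
  t = 2.0000: term = 465.168508
Convexity = (1/P) * sum = 482.895663 / 107.643260 = 4.486074


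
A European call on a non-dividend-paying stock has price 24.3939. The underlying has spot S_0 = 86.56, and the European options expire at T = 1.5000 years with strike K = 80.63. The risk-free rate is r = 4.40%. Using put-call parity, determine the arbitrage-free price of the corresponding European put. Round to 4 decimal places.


Answer: Put price = 13.3141

Derivation:
Put-call parity: C - P = S_0 * exp(-qT) - K * exp(-rT).
S_0 * exp(-qT) = 86.5600 * 1.00000000 = 86.56000000
K * exp(-rT) = 80.6300 * 0.93613086 = 75.48023159
P = C - S*exp(-qT) + K*exp(-rT)
P = 24.3939 - 86.56000000 + 75.48023159 = 13.3141


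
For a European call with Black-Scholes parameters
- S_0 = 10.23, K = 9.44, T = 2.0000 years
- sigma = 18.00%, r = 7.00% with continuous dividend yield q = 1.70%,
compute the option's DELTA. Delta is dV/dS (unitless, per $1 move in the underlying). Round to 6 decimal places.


Answer: Delta = 0.778033

Derivation:
d1 = 0.8594042246; d2 = 0.6048457834
phi(d1) = 0.2757594520; exp(-qT) = 0.9665715046; exp(-rT) = 0.8693582354
N(d1) = 0.8049412301
Delta = exp(-qT) * N(d1) = 0.9665715046 * 0.8049412301 = 0.778033


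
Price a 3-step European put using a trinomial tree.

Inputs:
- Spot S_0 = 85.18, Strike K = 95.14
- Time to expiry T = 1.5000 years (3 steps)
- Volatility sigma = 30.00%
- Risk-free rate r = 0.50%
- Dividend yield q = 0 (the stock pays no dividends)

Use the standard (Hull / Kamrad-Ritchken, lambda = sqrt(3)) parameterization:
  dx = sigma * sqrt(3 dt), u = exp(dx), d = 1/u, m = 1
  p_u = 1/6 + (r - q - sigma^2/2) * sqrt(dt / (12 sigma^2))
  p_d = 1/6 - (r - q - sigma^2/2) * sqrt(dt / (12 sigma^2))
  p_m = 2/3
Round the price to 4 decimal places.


Answer: Price = V(0,0) = 18.3728

Derivation:
dt = T/N = 0.500000; dx = sigma*sqrt(3*dt) = 0.367423
u = exp(dx) = 1.444009; d = 1/u = 0.692516
p_u = 0.139450, p_m = 0.666667, p_d = 0.193883
Discount per step: exp(-r*dt) = 0.997503
Stock lattice S(k, j) with j the centered position index:
  k=0: S(0,+0) = 85.1800
  k=1: S(1,-1) = 58.9885; S(1,+0) = 85.1800; S(1,+1) = 123.0007
  k=2: S(2,-2) = 40.8505; S(2,-1) = 58.9885; S(2,+0) = 85.1800; S(2,+1) = 123.0007; S(2,+2) = 177.6142
  k=3: S(3,-3) = 28.2897; S(3,-2) = 40.8505; S(3,-1) = 58.9885; S(3,+0) = 85.1800; S(3,+1) = 123.0007; S(3,+2) = 177.6142; S(3,+3) = 256.4765
Terminal payoffs V(N, j) = max(K - S_T, 0):
  V(3,-3) = 66.850342; V(3,-2) = 54.289472; V(3,-1) = 36.151459; V(3,+0) = 9.960000; V(3,+1) = 0.000000; V(3,+2) = 0.000000; V(3,+3) = 0.000000
Backward induction: V(k, j) = exp(-r*dt) * [p_u * V(k+1, j+1) + p_m * V(k+1, j) + p_d * V(k+1, j-1)]
  V(2,-2) = exp(-r*dt) * [p_u*36.151459 + p_m*54.289472 + p_d*66.850342] = 54.060147
  V(2,-1) = exp(-r*dt) * [p_u*9.960000 + p_m*36.151459 + p_d*54.289472] = 35.925787
  V(2,+0) = exp(-r*dt) * [p_u*0.000000 + p_m*9.960000 + p_d*36.151459] = 13.615081
  V(2,+1) = exp(-r*dt) * [p_u*0.000000 + p_m*0.000000 + p_d*9.960000] = 1.926255
  V(2,+2) = exp(-r*dt) * [p_u*0.000000 + p_m*0.000000 + p_d*0.000000] = 0.000000
  V(1,-1) = exp(-r*dt) * [p_u*13.615081 + p_m*35.925787 + p_d*54.060147] = 36.239792
  V(1,+0) = exp(-r*dt) * [p_u*1.926255 + p_m*13.615081 + p_d*35.925787] = 16.270018
  V(1,+1) = exp(-r*dt) * [p_u*0.000000 + p_m*1.926255 + p_d*13.615081] = 3.914108
  V(0,+0) = exp(-r*dt) * [p_u*3.914108 + p_m*16.270018 + p_d*36.239792] = 18.372800


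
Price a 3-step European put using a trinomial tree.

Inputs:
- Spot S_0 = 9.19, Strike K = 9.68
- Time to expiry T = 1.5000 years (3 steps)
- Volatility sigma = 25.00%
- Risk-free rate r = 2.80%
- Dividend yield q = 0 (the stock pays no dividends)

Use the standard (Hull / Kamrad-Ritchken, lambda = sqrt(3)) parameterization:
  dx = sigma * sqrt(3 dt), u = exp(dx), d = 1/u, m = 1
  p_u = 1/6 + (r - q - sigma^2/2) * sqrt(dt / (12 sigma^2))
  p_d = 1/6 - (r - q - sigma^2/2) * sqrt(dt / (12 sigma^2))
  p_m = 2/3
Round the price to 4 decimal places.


dt = T/N = 0.500000; dx = sigma*sqrt(3*dt) = 0.306186
u = exp(dx) = 1.358235; d = 1/u = 0.736250
p_u = 0.164013, p_m = 0.666667, p_d = 0.169320
Discount per step: exp(-r*dt) = 0.986098
Stock lattice S(k, j) with j the centered position index:
  k=0: S(0,+0) = 9.1900
  k=1: S(1,-1) = 6.7661; S(1,+0) = 9.1900; S(1,+1) = 12.4822
  k=2: S(2,-2) = 4.9816; S(2,-1) = 6.7661; S(2,+0) = 9.1900; S(2,+1) = 12.4822; S(2,+2) = 16.9537
  k=3: S(3,-3) = 3.6677; S(3,-2) = 4.9816; S(3,-1) = 6.7661; S(3,+0) = 9.1900; S(3,+1) = 12.4822; S(3,+2) = 16.9537; S(3,+3) = 23.0272
Terminal payoffs V(N, j) = max(K - S_T, 0):
  V(3,-3) = 6.012327; V(3,-2) = 4.698438; V(3,-1) = 2.913867; V(3,+0) = 0.490000; V(3,+1) = 0.000000; V(3,+2) = 0.000000; V(3,+3) = 0.000000
Backward induction: V(k, j) = exp(-r*dt) * [p_u * V(k+1, j+1) + p_m * V(k+1, j) + p_d * V(k+1, j-1)]
  V(2,-2) = exp(-r*dt) * [p_u*2.913867 + p_m*4.698438 + p_d*6.012327] = 4.563870
  V(2,-1) = exp(-r*dt) * [p_u*0.490000 + p_m*2.913867 + p_d*4.698438] = 2.779301
  V(2,+0) = exp(-r*dt) * [p_u*0.000000 + p_m*0.490000 + p_d*2.913867] = 0.808643
  V(2,+1) = exp(-r*dt) * [p_u*0.000000 + p_m*0.000000 + p_d*0.490000] = 0.081813
  V(2,+2) = exp(-r*dt) * [p_u*0.000000 + p_m*0.000000 + p_d*0.000000] = 0.000000
  V(1,-1) = exp(-r*dt) * [p_u*0.808643 + p_m*2.779301 + p_d*4.563870] = 2.719905
  V(1,+0) = exp(-r*dt) * [p_u*0.081813 + p_m*0.808643 + p_d*2.779301] = 1.008882
  V(1,+1) = exp(-r*dt) * [p_u*0.000000 + p_m*0.081813 + p_d*0.808643] = 0.188800
  V(0,+0) = exp(-r*dt) * [p_u*0.188800 + p_m*1.008882 + p_d*2.719905] = 1.147905

Answer: Price = V(0,0) = 1.1479


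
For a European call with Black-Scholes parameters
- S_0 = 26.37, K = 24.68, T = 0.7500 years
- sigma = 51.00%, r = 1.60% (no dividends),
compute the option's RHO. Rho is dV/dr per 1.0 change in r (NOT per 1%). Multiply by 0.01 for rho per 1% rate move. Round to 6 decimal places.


Answer: Rho = 8.825812

Derivation:
d1 = 0.3979670907; d2 = -0.0437058652
phi(d1) = 0.3685689644; exp(-qT) = 1.0000000000; exp(-rT) = 0.9880717129
N(d2) = 0.4825694320
Rho = K*T*exp(-rT)*N(d2) = 24.6800 * 0.7500 * 0.9880717129 * 0.4825694320 = 8.825812


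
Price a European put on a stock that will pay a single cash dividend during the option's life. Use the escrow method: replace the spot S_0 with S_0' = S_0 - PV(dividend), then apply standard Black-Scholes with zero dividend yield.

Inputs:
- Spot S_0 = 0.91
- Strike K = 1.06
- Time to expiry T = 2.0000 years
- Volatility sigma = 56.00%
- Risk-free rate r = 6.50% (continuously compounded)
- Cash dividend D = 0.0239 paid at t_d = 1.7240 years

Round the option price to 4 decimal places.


Answer: Price = 0.3016

Derivation:
PV(D) = D * exp(-r * t_d) = 0.0239 * 0.89399062 = 0.02136638
S_0' = S_0 - PV(D) = 0.9100 - 0.02136638 = 0.88863362
d1 = (ln(S_0'/K) + (r + sigma^2/2)*T) / (sigma*sqrt(T)) = 0.33746777
d2 = d1 - sigma*sqrt(T) = -0.45449182
exp(-rT) = 0.87809543
N(-d1) = 0.36788215; N(-d2) = 0.67526256
P = K * exp(-rT) * N(-d2) - S_0' * N(-d1) = 1.0600 * 0.87809543 * 0.67526256 - 0.88863362 * 0.36788215 = 0.3016


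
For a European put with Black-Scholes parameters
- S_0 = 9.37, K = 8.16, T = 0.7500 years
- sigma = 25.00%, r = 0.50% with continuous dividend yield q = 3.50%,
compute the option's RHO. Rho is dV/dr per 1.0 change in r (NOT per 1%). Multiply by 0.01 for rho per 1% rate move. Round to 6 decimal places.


Answer: Rho = -2.041832

Derivation:
d1 = 0.6429669461; d2 = 0.4264605951
phi(d1) = 0.3244441787; exp(-qT) = 0.9740915363; exp(-rT) = 0.9962570225
N(-d2) = 0.3348861277
Rho = -K*T*exp(-rT)*N(-d2) = -8.1600 * 0.7500 * 0.9962570225 * 0.3348861277 = -2.041832


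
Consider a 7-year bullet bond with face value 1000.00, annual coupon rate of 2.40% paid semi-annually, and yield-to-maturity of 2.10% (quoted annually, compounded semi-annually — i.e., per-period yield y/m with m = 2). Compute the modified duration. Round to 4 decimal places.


Answer: Modified duration = 6.4239

Derivation:
Coupon per period c = face * coupon_rate / m = 12.000000
Periods per year m = 2; per-period yield y/m = 0.010500
Number of cashflows N = 14
Cashflows (t years, CF_t, discount factor 1/(1+y/m)^(m*t), PV):
  t = 0.5000: CF_t = 12.000000, DF = 0.989609, PV = 11.875309
  t = 1.0000: CF_t = 12.000000, DF = 0.979326, PV = 11.751914
  t = 1.5000: CF_t = 12.000000, DF = 0.969150, PV = 11.629801
  t = 2.0000: CF_t = 12.000000, DF = 0.959080, PV = 11.508957
  t = 2.5000: CF_t = 12.000000, DF = 0.949114, PV = 11.389369
  t = 3.0000: CF_t = 12.000000, DF = 0.939252, PV = 11.271023
  t = 3.5000: CF_t = 12.000000, DF = 0.929492, PV = 11.153907
  t = 4.0000: CF_t = 12.000000, DF = 0.919834, PV = 11.038008
  t = 4.5000: CF_t = 12.000000, DF = 0.910276, PV = 10.923313
  t = 5.0000: CF_t = 12.000000, DF = 0.900818, PV = 10.809810
  t = 5.5000: CF_t = 12.000000, DF = 0.891457, PV = 10.697487
  t = 6.0000: CF_t = 12.000000, DF = 0.882194, PV = 10.586330
  t = 6.5000: CF_t = 12.000000, DF = 0.873027, PV = 10.476329
  t = 7.0000: CF_t = 1012.000000, DF = 0.863956, PV = 874.323321
Price P = sum_t PV_t = 1019.434878
First compute Macaulay numerator sum_t t * PV_t:
  t * PV_t at t = 0.5000: 5.937655
  t * PV_t at t = 1.0000: 11.751914
  t * PV_t at t = 1.5000: 17.444702
  t * PV_t at t = 2.0000: 23.017914
  t * PV_t at t = 2.5000: 28.473422
  t * PV_t at t = 3.0000: 33.813069
  t * PV_t at t = 3.5000: 39.038675
  t * PV_t at t = 4.0000: 44.152032
  t * PV_t at t = 4.5000: 49.154909
  t * PV_t at t = 5.0000: 54.049051
  t * PV_t at t = 5.5000: 58.836176
  t * PV_t at t = 6.0000: 63.517981
  t * PV_t at t = 6.5000: 68.096136
  t * PV_t at t = 7.0000: 6120.263247
Macaulay duration D = 6617.546883 / 1019.434878 = 6.491388
Modified duration = D / (1 + y/m) = 6.491388 / (1 + 0.010500) = 6.423936


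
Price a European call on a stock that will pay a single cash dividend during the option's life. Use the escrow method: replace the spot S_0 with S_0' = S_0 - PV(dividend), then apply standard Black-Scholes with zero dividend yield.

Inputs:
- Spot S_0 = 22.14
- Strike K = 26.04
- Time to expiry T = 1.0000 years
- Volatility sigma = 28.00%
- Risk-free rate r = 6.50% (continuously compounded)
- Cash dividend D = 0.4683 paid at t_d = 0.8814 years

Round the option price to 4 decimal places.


Answer: Price = 1.4353

Derivation:
PV(D) = D * exp(-r * t_d) = 0.4683 * 0.94431923 = 0.44222470
S_0' = S_0 - PV(D) = 22.1400 - 0.44222470 = 21.69777530
d1 = (ln(S_0'/K) + (r + sigma^2/2)*T) / (sigma*sqrt(T)) = -0.27937172
d2 = d1 - sigma*sqrt(T) = -0.55937172
exp(-rT) = 0.93706746
N(d1) = 0.38997978; N(d2) = 0.28795403
C = S_0' * N(d1) - K * exp(-rT) * N(d2) = 21.69777530 * 0.38997978 - 26.0400 * 0.93706746 * 0.28795403 = 1.4353


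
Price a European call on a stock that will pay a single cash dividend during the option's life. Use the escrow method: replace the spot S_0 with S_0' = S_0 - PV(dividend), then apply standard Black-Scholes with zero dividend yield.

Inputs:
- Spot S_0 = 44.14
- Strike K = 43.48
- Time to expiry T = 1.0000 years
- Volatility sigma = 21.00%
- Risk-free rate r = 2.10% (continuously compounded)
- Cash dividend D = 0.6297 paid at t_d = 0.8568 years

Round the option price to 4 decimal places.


PV(D) = D * exp(-r * t_d) = 0.6297 * 0.98216810 = 0.61847126
S_0' = S_0 - PV(D) = 44.1400 - 0.61847126 = 43.52152874
d1 = (ln(S_0'/K) + (r + sigma^2/2)*T) / (sigma*sqrt(T)) = 0.20954603
d2 = d1 - sigma*sqrt(T) = -0.00045397
exp(-rT) = 0.97921896
N(d1) = 0.58298900; N(d2) = 0.49981889
C = S_0' * N(d1) - K * exp(-rT) * N(d2) = 43.52152874 * 0.58298900 - 43.4800 * 0.97921896 * 0.49981889 = 4.0921

Answer: Price = 4.0921


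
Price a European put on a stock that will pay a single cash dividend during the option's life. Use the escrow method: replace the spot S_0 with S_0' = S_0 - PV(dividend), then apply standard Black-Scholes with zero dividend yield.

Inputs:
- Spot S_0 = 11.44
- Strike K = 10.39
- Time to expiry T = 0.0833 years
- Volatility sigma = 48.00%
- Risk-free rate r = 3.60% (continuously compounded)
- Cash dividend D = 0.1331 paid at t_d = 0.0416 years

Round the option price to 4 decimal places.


Answer: Price = 0.2396

Derivation:
PV(D) = D * exp(-r * t_d) = 0.1331 * 0.99850352 = 0.13290082
S_0' = S_0 - PV(D) = 11.4400 - 0.13290082 = 11.30709918
d1 = (ln(S_0'/K) + (r + sigma^2/2)*T) / (sigma*sqrt(T)) = 0.70149048
d2 = d1 - sigma*sqrt(T) = 0.56295413
exp(-rT) = 0.99700569
N(-d1) = 0.24149849; N(-d2) = 0.28673306
P = K * exp(-rT) * N(-d2) - S_0' * N(-d1) = 10.3900 * 0.99700569 * 0.28673306 - 11.30709918 * 0.24149849 = 0.2396


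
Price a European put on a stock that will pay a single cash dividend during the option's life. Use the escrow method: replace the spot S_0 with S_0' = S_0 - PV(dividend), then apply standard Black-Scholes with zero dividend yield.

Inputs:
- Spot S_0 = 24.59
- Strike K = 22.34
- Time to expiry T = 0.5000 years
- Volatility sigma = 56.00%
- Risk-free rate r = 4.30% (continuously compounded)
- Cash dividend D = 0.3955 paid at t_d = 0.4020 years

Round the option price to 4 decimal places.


Answer: Price = 2.5632

Derivation:
PV(D) = D * exp(-r * t_d) = 0.3955 * 0.98286255 = 0.38872214
S_0' = S_0 - PV(D) = 24.5900 - 0.38872214 = 24.20127786
d1 = (ln(S_0'/K) + (r + sigma^2/2)*T) / (sigma*sqrt(T)) = 0.45438339
d2 = d1 - sigma*sqrt(T) = 0.05840359
exp(-rT) = 0.97872948
N(-d1) = 0.32477645; N(-d2) = 0.47671358
P = K * exp(-rT) * N(-d2) - S_0' * N(-d1) = 22.3400 * 0.97872948 * 0.47671358 - 24.20127786 * 0.32477645 = 2.5632


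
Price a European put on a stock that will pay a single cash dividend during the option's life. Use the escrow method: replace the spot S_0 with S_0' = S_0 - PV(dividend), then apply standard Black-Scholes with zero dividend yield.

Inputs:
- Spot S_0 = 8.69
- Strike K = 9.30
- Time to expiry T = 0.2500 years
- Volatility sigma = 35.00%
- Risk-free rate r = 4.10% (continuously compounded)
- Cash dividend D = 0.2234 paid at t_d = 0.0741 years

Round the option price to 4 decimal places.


Answer: Price = 1.0538

Derivation:
PV(D) = D * exp(-r * t_d) = 0.2234 * 0.99696651 = 0.22272232
S_0' = S_0 - PV(D) = 8.6900 - 0.22272232 = 8.46727768
d1 = (ln(S_0'/K) + (r + sigma^2/2)*T) / (sigma*sqrt(T)) = -0.38995914
d2 = d1 - sigma*sqrt(T) = -0.56495914
exp(-rT) = 0.98980235
N(-d1) = 0.65171662; N(-d2) = 0.71394922
P = K * exp(-rT) * N(-d2) - S_0' * N(-d1) = 9.3000 * 0.98980235 * 0.71394922 - 8.46727768 * 0.65171662 = 1.0538


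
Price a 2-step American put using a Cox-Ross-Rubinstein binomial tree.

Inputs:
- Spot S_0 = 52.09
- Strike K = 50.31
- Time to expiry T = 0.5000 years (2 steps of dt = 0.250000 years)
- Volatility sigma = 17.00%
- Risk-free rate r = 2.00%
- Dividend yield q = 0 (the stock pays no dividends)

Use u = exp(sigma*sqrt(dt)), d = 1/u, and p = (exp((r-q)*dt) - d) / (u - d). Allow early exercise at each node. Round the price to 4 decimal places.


dt = T/N = 0.250000
u = exp(sigma*sqrt(dt)) = 1.088717; d = 1/u = 0.918512
p = (exp((r-q)*dt) - d) / (u - d) = 0.508213
Discount per step: exp(-r*dt) = 0.995012
Stock lattice S(k, i) with i counting down-moves:
  k=0: S(0,0) = 52.0900
  k=1: S(1,0) = 56.7113; S(1,1) = 47.8453
  k=2: S(2,0) = 61.7425; S(2,1) = 52.0900; S(2,2) = 43.9465
Terminal payoffs V(N, i) = max(K - S_T, 0):
  V(2,0) = 0.000000; V(2,1) = 0.000000; V(2,2) = 6.363500
Backward induction: V(k, i) = exp(-r*dt) * [p * V(k+1, i) + (1-p) * V(k+1, i+1)]; then take max(V_cont, immediate exercise) for American.
  V(1,0) = exp(-r*dt) * [p*0.000000 + (1-p)*0.000000] = 0.000000; exercise = 0.000000; V(1,0) = max -> 0.000000
  V(1,1) = exp(-r*dt) * [p*0.000000 + (1-p)*6.363500] = 3.113880; exercise = 2.464695; V(1,1) = max -> 3.113880
  V(0,0) = exp(-r*dt) * [p*0.000000 + (1-p)*3.113880] = 1.523729; exercise = 0.000000; V(0,0) = max -> 1.523729

Answer: Price = V(0,0) = 1.5237


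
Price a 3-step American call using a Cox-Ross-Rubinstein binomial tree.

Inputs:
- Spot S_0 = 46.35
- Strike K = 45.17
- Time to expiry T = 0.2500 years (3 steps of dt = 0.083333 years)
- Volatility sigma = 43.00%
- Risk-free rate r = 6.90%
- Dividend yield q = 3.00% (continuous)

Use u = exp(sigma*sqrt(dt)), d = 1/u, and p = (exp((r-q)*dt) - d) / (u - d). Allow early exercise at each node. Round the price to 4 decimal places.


dt = T/N = 0.083333
u = exp(sigma*sqrt(dt)) = 1.132163; d = 1/u = 0.883265
p = (exp((r-q)*dt) - d) / (u - d) = 0.482086
Discount per step: exp(-r*dt) = 0.994266
Stock lattice S(k, i) with i counting down-moves:
  k=0: S(0,0) = 46.3500
  k=1: S(1,0) = 52.4758; S(1,1) = 40.9393
  k=2: S(2,0) = 59.4111; S(2,1) = 46.3500; S(2,2) = 36.1603
  k=3: S(3,0) = 67.2631; S(3,1) = 52.4758; S(3,2) = 40.9393; S(3,3) = 31.9391
Terminal payoffs V(N, i) = max(S_T - K, 0):
  V(3,0) = 22.093128; V(3,1) = 7.305773; V(3,2) = 0.000000; V(3,3) = 0.000000
Backward induction: V(k, i) = exp(-r*dt) * [p * V(k+1, i) + (1-p) * V(k+1, i+1)]; then take max(V_cont, immediate exercise) for American.
  V(2,0) = exp(-r*dt) * [p*22.093128 + (1-p)*7.305773] = 14.351789; exercise = 14.241149; V(2,0) = max -> 14.351789
  V(2,1) = exp(-r*dt) * [p*7.305773 + (1-p)*0.000000] = 3.501817; exercise = 1.180000; V(2,1) = max -> 3.501817
  V(2,2) = exp(-r*dt) * [p*0.000000 + (1-p)*0.000000] = 0.000000; exercise = 0.000000; V(2,2) = max -> 0.000000
  V(1,0) = exp(-r*dt) * [p*14.351789 + (1-p)*3.501817] = 8.682369; exercise = 7.305773; V(1,0) = max -> 8.682369
  V(1,1) = exp(-r*dt) * [p*3.501817 + (1-p)*0.000000] = 1.678498; exercise = 0.000000; V(1,1) = max -> 1.678498
  V(0,0) = exp(-r*dt) * [p*8.682369 + (1-p)*1.678498] = 5.025983; exercise = 1.180000; V(0,0) = max -> 5.025983

Answer: Price = V(0,0) = 5.0260


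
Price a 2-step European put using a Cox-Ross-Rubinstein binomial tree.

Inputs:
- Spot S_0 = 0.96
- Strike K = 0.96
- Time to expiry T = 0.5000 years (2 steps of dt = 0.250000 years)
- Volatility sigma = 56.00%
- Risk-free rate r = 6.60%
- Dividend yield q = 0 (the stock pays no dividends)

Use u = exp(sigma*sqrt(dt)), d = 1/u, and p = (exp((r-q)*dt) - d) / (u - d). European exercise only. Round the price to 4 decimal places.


dt = T/N = 0.250000
u = exp(sigma*sqrt(dt)) = 1.323130; d = 1/u = 0.755784
p = (exp((r-q)*dt) - d) / (u - d) = 0.459778
Discount per step: exp(-r*dt) = 0.983635
Stock lattice S(k, i) with i counting down-moves:
  k=0: S(0,0) = 0.9600
  k=1: S(1,0) = 1.2702; S(1,1) = 0.7256
  k=2: S(2,0) = 1.6806; S(2,1) = 0.9600; S(2,2) = 0.5484
Terminal payoffs V(N, i) = max(K - S_T, 0):
  V(2,0) = 0.000000; V(2,1) = 0.000000; V(2,2) = 0.411639
Backward induction: V(k, i) = exp(-r*dt) * [p * V(k+1, i) + (1-p) * V(k+1, i+1)].
  V(1,0) = exp(-r*dt) * [p*0.000000 + (1-p)*0.000000] = 0.000000
  V(1,1) = exp(-r*dt) * [p*0.000000 + (1-p)*0.411639] = 0.218738
  V(0,0) = exp(-r*dt) * [p*0.000000 + (1-p)*0.218738] = 0.116233

Answer: Price = V(0,0) = 0.1162


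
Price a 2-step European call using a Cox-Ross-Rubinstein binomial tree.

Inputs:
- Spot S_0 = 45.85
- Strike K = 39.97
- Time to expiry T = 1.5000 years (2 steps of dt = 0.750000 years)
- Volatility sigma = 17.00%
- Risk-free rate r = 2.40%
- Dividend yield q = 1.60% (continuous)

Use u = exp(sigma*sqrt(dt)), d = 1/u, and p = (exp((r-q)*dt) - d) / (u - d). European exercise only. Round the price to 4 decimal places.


Answer: Price = V(0,0) = 7.7016

Derivation:
dt = T/N = 0.750000
u = exp(sigma*sqrt(dt)) = 1.158614; d = 1/u = 0.863100
p = (exp((r-q)*dt) - d) / (u - d) = 0.483625
Discount per step: exp(-r*dt) = 0.982161
Stock lattice S(k, i) with i counting down-moves:
  k=0: S(0,0) = 45.8500
  k=1: S(1,0) = 53.1224; S(1,1) = 39.5732
  k=2: S(2,0) = 61.5484; S(2,1) = 45.8500; S(2,2) = 34.1556
Terminal payoffs V(N, i) = max(S_T - K, 0):
  V(2,0) = 21.578399; V(2,1) = 5.880000; V(2,2) = 0.000000
Backward induction: V(k, i) = exp(-r*dt) * [p * V(k+1, i) + (1-p) * V(k+1, i+1)].
  V(1,0) = exp(-r*dt) * [p*21.578399 + (1-p)*5.880000] = 13.231808
  V(1,1) = exp(-r*dt) * [p*5.880000 + (1-p)*0.000000] = 2.792986
  V(0,0) = exp(-r*dt) * [p*13.231808 + (1-p)*2.792986] = 7.701577
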